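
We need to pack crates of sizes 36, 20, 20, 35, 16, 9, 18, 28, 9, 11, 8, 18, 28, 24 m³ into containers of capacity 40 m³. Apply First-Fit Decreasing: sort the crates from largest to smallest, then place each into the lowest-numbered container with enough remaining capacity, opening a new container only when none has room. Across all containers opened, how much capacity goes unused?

Sorted descending: 36, 35, 28, 28, 24, 20, 20, 18, 18, 16, 11, 9, 9, 8.
container 1: place 36 m³, 4 m³ left
container 2: place 35 m³, 5 m³ left
container 3: place 28 m³, 12 m³ left
container 4: place 28 m³, 12 m³ left
container 5: place 24 m³, 16 m³ left
container 6: place 20 m³, 20 m³ left
container 6: place 20 m³, 0 m³ left
container 7: place 18 m³, 22 m³ left
container 7: place 18 m³, 4 m³ left
container 5: place 16 m³, 0 m³ left
container 3: place 11 m³, 1 m³ left
container 4: place 9 m³, 3 m³ left
container 8: place 9 m³, 31 m³ left
container 8: place 8 m³, 23 m³ left
8 containers × 40 m³ = 320 m³; used 280 m³; unused 40 m³.

40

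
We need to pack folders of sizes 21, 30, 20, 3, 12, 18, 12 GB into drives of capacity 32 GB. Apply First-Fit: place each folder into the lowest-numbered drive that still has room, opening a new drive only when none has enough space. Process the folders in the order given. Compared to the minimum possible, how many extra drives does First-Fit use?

First-Fit: [21,3] [30] [20,12] [18,12] → 4 drives.
Total size 116 GB; any packing needs at least ⌈116/32⌉ = 4 drives.
So 4 is already optimal.

0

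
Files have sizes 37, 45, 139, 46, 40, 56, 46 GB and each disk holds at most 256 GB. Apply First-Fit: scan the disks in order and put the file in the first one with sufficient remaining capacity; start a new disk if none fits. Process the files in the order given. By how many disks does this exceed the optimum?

0

First-Fit: [37,45,139] [46,40,56,46] → 2 disks.
Total size 409 GB; any packing needs at least ⌈409/256⌉ = 2 disks.
So 2 is already optimal.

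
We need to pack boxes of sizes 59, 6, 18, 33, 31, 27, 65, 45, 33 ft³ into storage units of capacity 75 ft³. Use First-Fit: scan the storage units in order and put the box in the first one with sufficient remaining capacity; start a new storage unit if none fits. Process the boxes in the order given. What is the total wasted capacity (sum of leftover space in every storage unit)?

Put 59 ft³ in storage unit 1; 16 ft³ remain.
Put 6 ft³ in storage unit 1; 10 ft³ remain.
Put 18 ft³ in storage unit 2; 57 ft³ remain.
Put 33 ft³ in storage unit 2; 24 ft³ remain.
Put 31 ft³ in storage unit 3; 44 ft³ remain.
Put 27 ft³ in storage unit 3; 17 ft³ remain.
Put 65 ft³ in storage unit 4; 10 ft³ remain.
Put 45 ft³ in storage unit 5; 30 ft³ remain.
Put 33 ft³ in storage unit 6; 42 ft³ remain.
6 storage units × 75 ft³ = 450 ft³; used 317 ft³; unused 133 ft³.

133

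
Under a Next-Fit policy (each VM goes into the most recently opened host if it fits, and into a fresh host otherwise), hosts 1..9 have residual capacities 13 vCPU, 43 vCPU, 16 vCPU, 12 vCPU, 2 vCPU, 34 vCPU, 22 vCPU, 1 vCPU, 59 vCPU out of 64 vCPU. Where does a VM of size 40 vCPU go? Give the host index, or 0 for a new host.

Next-Fit only looks at host 9, which has 59 vCPU free.
40 vCPU fits there.

9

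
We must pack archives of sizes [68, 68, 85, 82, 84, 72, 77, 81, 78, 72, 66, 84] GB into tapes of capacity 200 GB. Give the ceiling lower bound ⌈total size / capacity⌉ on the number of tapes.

5

Total size = 68 + 68 + 85 + 82 + 84 + 72 + 77 + 81 + 78 + 72 + 66 + 84 = 917 GB.
⌈917 / 200⌉ = 5.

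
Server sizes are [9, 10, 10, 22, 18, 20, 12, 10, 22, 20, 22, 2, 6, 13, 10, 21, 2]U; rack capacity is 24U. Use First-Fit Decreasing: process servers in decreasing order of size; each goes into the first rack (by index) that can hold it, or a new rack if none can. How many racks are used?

Sorted descending: 22, 22, 22, 21, 20, 20, 18, 13, 12, 10, 10, 10, 10, 9, 6, 2, 2.
Put 22U in rack 1; 2U remain.
Put 22U in rack 2; 2U remain.
Put 22U in rack 3; 2U remain.
Put 21U in rack 4; 3U remain.
Put 20U in rack 5; 4U remain.
Put 20U in rack 6; 4U remain.
Put 18U in rack 7; 6U remain.
Put 13U in rack 8; 11U remain.
Put 12U in rack 9; 12U remain.
Put 10U in rack 8; 1U remain.
Put 10U in rack 9; 2U remain.
Put 10U in rack 10; 14U remain.
Put 10U in rack 10; 4U remain.
Put 9U in rack 11; 15U remain.
Put 6U in rack 7; 0U remain.
Put 2U in rack 1; 0U remain.
Put 2U in rack 2; 0U remain.
Final racks: [22,2] [22,2] [22] [21] [20] [20] [18,6] [13,10] [12,10] [10,10] [9].

11 racks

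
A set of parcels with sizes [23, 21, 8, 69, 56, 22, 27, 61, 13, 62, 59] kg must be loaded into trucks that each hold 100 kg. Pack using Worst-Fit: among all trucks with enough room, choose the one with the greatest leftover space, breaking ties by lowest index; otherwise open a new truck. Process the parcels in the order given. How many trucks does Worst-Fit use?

Put 23 kg in truck 1; 77 kg remain.
Put 21 kg in truck 1; 56 kg remain.
Put 8 kg in truck 1; 48 kg remain.
Put 69 kg in truck 2; 31 kg remain.
Put 56 kg in truck 3; 44 kg remain.
Put 22 kg in truck 1; 26 kg remain.
Put 27 kg in truck 3; 17 kg remain.
Put 61 kg in truck 4; 39 kg remain.
Put 13 kg in truck 4; 26 kg remain.
Put 62 kg in truck 5; 38 kg remain.
Put 59 kg in truck 6; 41 kg remain.

6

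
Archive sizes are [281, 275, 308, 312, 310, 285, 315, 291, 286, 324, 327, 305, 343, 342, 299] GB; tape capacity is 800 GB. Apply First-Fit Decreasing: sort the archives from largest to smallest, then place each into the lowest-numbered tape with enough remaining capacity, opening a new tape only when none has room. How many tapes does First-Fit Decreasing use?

8

Sorted descending: 343, 342, 327, 324, 315, 312, 310, 308, 305, 299, 291, 286, 285, 281, 275.
tape 1: place 343 GB, 457 GB left
tape 1: place 342 GB, 115 GB left
tape 2: place 327 GB, 473 GB left
tape 2: place 324 GB, 149 GB left
tape 3: place 315 GB, 485 GB left
tape 3: place 312 GB, 173 GB left
tape 4: place 310 GB, 490 GB left
tape 4: place 308 GB, 182 GB left
tape 5: place 305 GB, 495 GB left
tape 5: place 299 GB, 196 GB left
tape 6: place 291 GB, 509 GB left
tape 6: place 286 GB, 223 GB left
tape 7: place 285 GB, 515 GB left
tape 7: place 281 GB, 234 GB left
tape 8: place 275 GB, 525 GB left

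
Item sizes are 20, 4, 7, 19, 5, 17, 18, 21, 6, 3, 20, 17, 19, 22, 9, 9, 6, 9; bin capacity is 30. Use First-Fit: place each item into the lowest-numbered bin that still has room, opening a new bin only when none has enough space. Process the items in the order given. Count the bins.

20 → bin 1 (remaining 10)
4 → bin 1 (remaining 6)
7 → bin 2 (remaining 23)
19 → bin 2 (remaining 4)
5 → bin 1 (remaining 1)
17 → bin 3 (remaining 13)
18 → bin 4 (remaining 12)
21 → bin 5 (remaining 9)
6 → bin 3 (remaining 7)
3 → bin 2 (remaining 1)
20 → bin 6 (remaining 10)
17 → bin 7 (remaining 13)
19 → bin 8 (remaining 11)
22 → bin 9 (remaining 8)
9 → bin 4 (remaining 3)
9 → bin 5 (remaining 0)
6 → bin 3 (remaining 1)
9 → bin 6 (remaining 1)

9 bins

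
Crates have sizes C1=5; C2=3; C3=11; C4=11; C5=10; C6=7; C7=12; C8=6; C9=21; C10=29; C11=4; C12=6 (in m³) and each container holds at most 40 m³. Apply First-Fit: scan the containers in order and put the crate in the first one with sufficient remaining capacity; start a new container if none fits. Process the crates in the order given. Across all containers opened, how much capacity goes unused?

C1 (5 m³) → container 1 (remaining 35 m³)
C2 (3 m³) → container 1 (remaining 32 m³)
C3 (11 m³) → container 1 (remaining 21 m³)
C4 (11 m³) → container 1 (remaining 10 m³)
C5 (10 m³) → container 1 (remaining 0 m³)
C6 (7 m³) → container 2 (remaining 33 m³)
C7 (12 m³) → container 2 (remaining 21 m³)
C8 (6 m³) → container 2 (remaining 15 m³)
C9 (21 m³) → container 3 (remaining 19 m³)
C10 (29 m³) → container 4 (remaining 11 m³)
C11 (4 m³) → container 2 (remaining 11 m³)
C12 (6 m³) → container 2 (remaining 5 m³)
4 containers × 40 m³ = 160 m³; used 125 m³; unused 35 m³.

35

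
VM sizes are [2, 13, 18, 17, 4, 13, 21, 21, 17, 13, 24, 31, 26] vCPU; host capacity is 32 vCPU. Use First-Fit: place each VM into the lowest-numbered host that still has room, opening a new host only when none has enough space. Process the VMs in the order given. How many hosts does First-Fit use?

host 1: place 2 vCPU, 30 vCPU left
host 1: place 13 vCPU, 17 vCPU left
host 2: place 18 vCPU, 14 vCPU left
host 1: place 17 vCPU, 0 vCPU left
host 2: place 4 vCPU, 10 vCPU left
host 3: place 13 vCPU, 19 vCPU left
host 4: place 21 vCPU, 11 vCPU left
host 5: place 21 vCPU, 11 vCPU left
host 3: place 17 vCPU, 2 vCPU left
host 6: place 13 vCPU, 19 vCPU left
host 7: place 24 vCPU, 8 vCPU left
host 8: place 31 vCPU, 1 vCPU left
host 9: place 26 vCPU, 6 vCPU left
Final hosts: [2,13,17] [18,4] [13,17] [21] [21] [13] [24] [31] [26].

9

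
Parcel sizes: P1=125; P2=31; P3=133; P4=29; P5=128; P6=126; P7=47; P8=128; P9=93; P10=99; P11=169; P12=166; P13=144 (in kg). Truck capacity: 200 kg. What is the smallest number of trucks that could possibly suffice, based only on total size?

8 trucks

Total size = 125 + 31 + 133 + 29 + 128 + 126 + 47 + 128 + 93 + 99 + 169 + 166 + 144 = 1418 kg.
⌈1418 / 200⌉ = 8.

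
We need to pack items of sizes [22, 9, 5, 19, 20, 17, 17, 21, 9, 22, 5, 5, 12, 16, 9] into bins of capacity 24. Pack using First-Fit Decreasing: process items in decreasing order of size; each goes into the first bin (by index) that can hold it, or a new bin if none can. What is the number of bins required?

10

Sorted descending: 22, 22, 21, 20, 19, 17, 17, 16, 12, 9, 9, 9, 5, 5, 5.
Put 22 in bin 1; 2 remain.
Put 22 in bin 2; 2 remain.
Put 21 in bin 3; 3 remain.
Put 20 in bin 4; 4 remain.
Put 19 in bin 5; 5 remain.
Put 17 in bin 6; 7 remain.
Put 17 in bin 7; 7 remain.
Put 16 in bin 8; 8 remain.
Put 12 in bin 9; 12 remain.
Put 9 in bin 9; 3 remain.
Put 9 in bin 10; 15 remain.
Put 9 in bin 10; 6 remain.
Put 5 in bin 5; 0 remain.
Put 5 in bin 6; 2 remain.
Put 5 in bin 7; 2 remain.
Final bins: [22] [22] [21] [20] [19,5] [17,5] [17,5] [16] [12,9] [9,9].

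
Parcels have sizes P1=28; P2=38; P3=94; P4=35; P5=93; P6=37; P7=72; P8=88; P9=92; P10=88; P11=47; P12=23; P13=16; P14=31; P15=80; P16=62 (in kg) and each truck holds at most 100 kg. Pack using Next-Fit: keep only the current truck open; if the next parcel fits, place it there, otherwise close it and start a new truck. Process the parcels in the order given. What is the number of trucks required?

truck 1: place P1 (28 kg), 72 kg left
truck 1: place P2 (38 kg), 34 kg left
truck 2: place P3 (94 kg), 6 kg left
truck 3: place P4 (35 kg), 65 kg left
truck 4: place P5 (93 kg), 7 kg left
truck 5: place P6 (37 kg), 63 kg left
truck 6: place P7 (72 kg), 28 kg left
truck 7: place P8 (88 kg), 12 kg left
truck 8: place P9 (92 kg), 8 kg left
truck 9: place P10 (88 kg), 12 kg left
truck 10: place P11 (47 kg), 53 kg left
truck 10: place P12 (23 kg), 30 kg left
truck 10: place P13 (16 kg), 14 kg left
truck 11: place P14 (31 kg), 69 kg left
truck 12: place P15 (80 kg), 20 kg left
truck 13: place P16 (62 kg), 38 kg left
Final trucks: [28,38] [94] [35] [93] [37] [72] [88] [92] [88] [47,23,16] [31] [80] [62].

13 trucks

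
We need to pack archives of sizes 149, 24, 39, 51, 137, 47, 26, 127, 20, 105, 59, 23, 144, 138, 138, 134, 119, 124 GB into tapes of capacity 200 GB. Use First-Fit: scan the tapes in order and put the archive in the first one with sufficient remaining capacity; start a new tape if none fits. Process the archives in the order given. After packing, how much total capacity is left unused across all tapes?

Put 149 GB in tape 1; 51 GB remain.
Put 24 GB in tape 1; 27 GB remain.
Put 39 GB in tape 2; 161 GB remain.
Put 51 GB in tape 2; 110 GB remain.
Put 137 GB in tape 3; 63 GB remain.
Put 47 GB in tape 2; 63 GB remain.
Put 26 GB in tape 1; 1 GB remain.
Put 127 GB in tape 4; 73 GB remain.
Put 20 GB in tape 2; 43 GB remain.
Put 105 GB in tape 5; 95 GB remain.
Put 59 GB in tape 3; 4 GB remain.
Put 23 GB in tape 2; 20 GB remain.
Put 144 GB in tape 6; 56 GB remain.
Put 138 GB in tape 7; 62 GB remain.
Put 138 GB in tape 8; 62 GB remain.
Put 134 GB in tape 9; 66 GB remain.
Put 119 GB in tape 10; 81 GB remain.
Put 124 GB in tape 11; 76 GB remain.
11 tapes × 200 GB = 2200 GB; used 1604 GB; unused 596 GB.

596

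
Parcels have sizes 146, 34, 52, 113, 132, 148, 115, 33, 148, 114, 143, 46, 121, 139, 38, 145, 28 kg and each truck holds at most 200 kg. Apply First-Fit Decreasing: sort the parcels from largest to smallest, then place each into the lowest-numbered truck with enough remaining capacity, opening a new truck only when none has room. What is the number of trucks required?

11 trucks

Sorted descending: 148, 148, 146, 145, 143, 139, 132, 121, 115, 114, 113, 52, 46, 38, 34, 33, 28.
Put 148 kg in truck 1; 52 kg remain.
Put 148 kg in truck 2; 52 kg remain.
Put 146 kg in truck 3; 54 kg remain.
Put 145 kg in truck 4; 55 kg remain.
Put 143 kg in truck 5; 57 kg remain.
Put 139 kg in truck 6; 61 kg remain.
Put 132 kg in truck 7; 68 kg remain.
Put 121 kg in truck 8; 79 kg remain.
Put 115 kg in truck 9; 85 kg remain.
Put 114 kg in truck 10; 86 kg remain.
Put 113 kg in truck 11; 87 kg remain.
Put 52 kg in truck 1; 0 kg remain.
Put 46 kg in truck 2; 6 kg remain.
Put 38 kg in truck 3; 16 kg remain.
Put 34 kg in truck 4; 21 kg remain.
Put 33 kg in truck 5; 24 kg remain.
Put 28 kg in truck 6; 33 kg remain.
Final trucks: [148,52] [148,46] [146,38] [145,34] [143,33] [139,28] [132] [121] [115] [114] [113].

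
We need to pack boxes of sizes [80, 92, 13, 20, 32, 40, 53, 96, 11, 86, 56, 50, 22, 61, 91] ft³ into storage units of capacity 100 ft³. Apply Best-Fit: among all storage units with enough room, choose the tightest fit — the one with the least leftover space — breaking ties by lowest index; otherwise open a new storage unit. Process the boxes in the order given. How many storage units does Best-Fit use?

10

80 ft³ → storage unit 1 (remaining 20 ft³)
92 ft³ → storage unit 2 (remaining 8 ft³)
13 ft³ → storage unit 1 (remaining 7 ft³)
20 ft³ → storage unit 3 (remaining 80 ft³)
32 ft³ → storage unit 3 (remaining 48 ft³)
40 ft³ → storage unit 3 (remaining 8 ft³)
53 ft³ → storage unit 4 (remaining 47 ft³)
96 ft³ → storage unit 5 (remaining 4 ft³)
11 ft³ → storage unit 4 (remaining 36 ft³)
86 ft³ → storage unit 6 (remaining 14 ft³)
56 ft³ → storage unit 7 (remaining 44 ft³)
50 ft³ → storage unit 8 (remaining 50 ft³)
22 ft³ → storage unit 4 (remaining 14 ft³)
61 ft³ → storage unit 9 (remaining 39 ft³)
91 ft³ → storage unit 10 (remaining 9 ft³)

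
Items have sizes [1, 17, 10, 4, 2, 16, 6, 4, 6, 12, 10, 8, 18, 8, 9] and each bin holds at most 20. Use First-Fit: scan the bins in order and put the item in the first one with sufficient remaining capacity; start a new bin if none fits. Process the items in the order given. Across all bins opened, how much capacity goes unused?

bin 1: place 1, 19 left
bin 1: place 17, 2 left
bin 2: place 10, 10 left
bin 2: place 4, 6 left
bin 1: place 2, 0 left
bin 3: place 16, 4 left
bin 2: place 6, 0 left
bin 3: place 4, 0 left
bin 4: place 6, 14 left
bin 4: place 12, 2 left
bin 5: place 10, 10 left
bin 5: place 8, 2 left
bin 6: place 18, 2 left
bin 7: place 8, 12 left
bin 7: place 9, 3 left
7 bins × 20 = 140; used 131; unused 9.

9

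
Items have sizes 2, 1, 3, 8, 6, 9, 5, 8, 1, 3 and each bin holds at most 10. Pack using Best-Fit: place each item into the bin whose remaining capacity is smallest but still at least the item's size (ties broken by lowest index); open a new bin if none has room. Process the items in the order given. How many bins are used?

6

Put 2 in bin 1; 8 remain.
Put 1 in bin 1; 7 remain.
Put 3 in bin 1; 4 remain.
Put 8 in bin 2; 2 remain.
Put 6 in bin 3; 4 remain.
Put 9 in bin 4; 1 remain.
Put 5 in bin 5; 5 remain.
Put 8 in bin 6; 2 remain.
Put 1 in bin 4; 0 remain.
Put 3 in bin 1; 1 remain.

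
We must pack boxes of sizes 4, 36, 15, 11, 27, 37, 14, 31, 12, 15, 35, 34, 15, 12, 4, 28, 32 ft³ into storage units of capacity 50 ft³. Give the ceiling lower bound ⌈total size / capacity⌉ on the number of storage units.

Total size = 4 + 36 + 15 + 11 + 27 + 37 + 14 + 31 + 12 + 15 + 35 + 34 + 15 + 12 + 4 + 28 + 32 = 362 ft³.
⌈362 / 50⌉ = 8.

8 storage units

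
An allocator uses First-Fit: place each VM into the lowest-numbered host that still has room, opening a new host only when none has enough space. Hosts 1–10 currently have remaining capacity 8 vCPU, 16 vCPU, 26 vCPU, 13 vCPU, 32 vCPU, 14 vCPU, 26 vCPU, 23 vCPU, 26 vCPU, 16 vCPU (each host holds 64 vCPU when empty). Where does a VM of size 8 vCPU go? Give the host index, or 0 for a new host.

1

Hosts with room: host 1 (8 vCPU), host 2 (16 vCPU), host 3 (26 vCPU), host 4 (13 vCPU), host 5 (32 vCPU), host 6 (14 vCPU), host 7 (26 vCPU), host 8 (23 vCPU), host 9 (26 vCPU), host 10 (16 vCPU).
The first with room is host 1.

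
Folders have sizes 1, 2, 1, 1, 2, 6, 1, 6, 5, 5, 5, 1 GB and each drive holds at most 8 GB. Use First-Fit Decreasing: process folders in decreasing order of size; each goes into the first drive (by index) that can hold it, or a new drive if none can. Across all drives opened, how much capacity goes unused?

4

Sorted descending: 6, 6, 5, 5, 5, 2, 2, 1, 1, 1, 1, 1.
Put 6 GB in drive 1; 2 GB remain.
Put 6 GB in drive 2; 2 GB remain.
Put 5 GB in drive 3; 3 GB remain.
Put 5 GB in drive 4; 3 GB remain.
Put 5 GB in drive 5; 3 GB remain.
Put 2 GB in drive 1; 0 GB remain.
Put 2 GB in drive 2; 0 GB remain.
Put 1 GB in drive 3; 2 GB remain.
Put 1 GB in drive 3; 1 GB remain.
Put 1 GB in drive 3; 0 GB remain.
Put 1 GB in drive 4; 2 GB remain.
Put 1 GB in drive 4; 1 GB remain.
5 drives × 8 GB = 40 GB; used 36 GB; unused 4 GB.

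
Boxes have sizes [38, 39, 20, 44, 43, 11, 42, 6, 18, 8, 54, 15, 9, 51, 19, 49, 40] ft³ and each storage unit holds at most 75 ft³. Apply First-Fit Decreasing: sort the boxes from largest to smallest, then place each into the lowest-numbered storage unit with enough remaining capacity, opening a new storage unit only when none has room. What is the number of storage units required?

9 storage units

Sorted descending: 54, 51, 49, 44, 43, 42, 40, 39, 38, 20, 19, 18, 15, 11, 9, 8, 6.
Put 54 ft³ in storage unit 1; 21 ft³ remain.
Put 51 ft³ in storage unit 2; 24 ft³ remain.
Put 49 ft³ in storage unit 3; 26 ft³ remain.
Put 44 ft³ in storage unit 4; 31 ft³ remain.
Put 43 ft³ in storage unit 5; 32 ft³ remain.
Put 42 ft³ in storage unit 6; 33 ft³ remain.
Put 40 ft³ in storage unit 7; 35 ft³ remain.
Put 39 ft³ in storage unit 8; 36 ft³ remain.
Put 38 ft³ in storage unit 9; 37 ft³ remain.
Put 20 ft³ in storage unit 1; 1 ft³ remain.
Put 19 ft³ in storage unit 2; 5 ft³ remain.
Put 18 ft³ in storage unit 3; 8 ft³ remain.
Put 15 ft³ in storage unit 4; 16 ft³ remain.
Put 11 ft³ in storage unit 4; 5 ft³ remain.
Put 9 ft³ in storage unit 5; 23 ft³ remain.
Put 8 ft³ in storage unit 3; 0 ft³ remain.
Put 6 ft³ in storage unit 5; 17 ft³ remain.
Final storage units: [54,20] [51,19] [49,18,8] [44,15,11] [43,9,6] [42] [40] [39] [38].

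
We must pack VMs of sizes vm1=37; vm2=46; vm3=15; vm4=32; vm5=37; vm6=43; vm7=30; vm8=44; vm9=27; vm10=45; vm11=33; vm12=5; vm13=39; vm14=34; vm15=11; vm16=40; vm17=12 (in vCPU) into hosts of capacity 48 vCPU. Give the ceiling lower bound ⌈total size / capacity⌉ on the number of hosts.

12

Total size = 37 + 46 + 15 + 32 + 37 + 43 + 30 + 44 + 27 + 45 + 33 + 5 + 39 + 34 + 11 + 40 + 12 = 530 vCPU.
⌈530 / 48⌉ = 12.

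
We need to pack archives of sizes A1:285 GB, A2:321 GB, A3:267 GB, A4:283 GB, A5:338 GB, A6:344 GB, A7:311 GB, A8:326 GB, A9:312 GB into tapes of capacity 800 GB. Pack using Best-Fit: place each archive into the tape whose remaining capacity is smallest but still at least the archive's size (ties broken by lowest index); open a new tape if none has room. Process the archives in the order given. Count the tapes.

5

tape 1: place A1 (285 GB), 515 GB left
tape 1: place A2 (321 GB), 194 GB left
tape 2: place A3 (267 GB), 533 GB left
tape 2: place A4 (283 GB), 250 GB left
tape 3: place A5 (338 GB), 462 GB left
tape 3: place A6 (344 GB), 118 GB left
tape 4: place A7 (311 GB), 489 GB left
tape 4: place A8 (326 GB), 163 GB left
tape 5: place A9 (312 GB), 488 GB left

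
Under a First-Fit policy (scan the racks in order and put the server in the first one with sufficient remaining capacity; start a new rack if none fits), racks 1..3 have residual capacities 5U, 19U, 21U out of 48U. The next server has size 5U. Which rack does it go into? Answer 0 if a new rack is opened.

1

Racks with room: rack 1 (5U), rack 2 (19U), rack 3 (21U).
The first with room is rack 1.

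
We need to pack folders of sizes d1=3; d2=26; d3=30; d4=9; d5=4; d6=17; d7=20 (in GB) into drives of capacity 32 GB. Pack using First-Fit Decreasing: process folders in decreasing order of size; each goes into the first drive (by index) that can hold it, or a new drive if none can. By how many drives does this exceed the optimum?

First-Fit Decreasing: [30] [26,4] [20,9,3] [17] → 4 drives.
Total size 109 GB; any packing needs at least ⌈109/32⌉ = 4 drives.
So 4 is already optimal.

0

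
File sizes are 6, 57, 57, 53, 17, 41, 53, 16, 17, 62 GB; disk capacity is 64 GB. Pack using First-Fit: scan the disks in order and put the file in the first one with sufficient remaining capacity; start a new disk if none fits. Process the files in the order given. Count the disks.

7 disks

disk 1: place 6 GB, 58 GB left
disk 1: place 57 GB, 1 GB left
disk 2: place 57 GB, 7 GB left
disk 3: place 53 GB, 11 GB left
disk 4: place 17 GB, 47 GB left
disk 4: place 41 GB, 6 GB left
disk 5: place 53 GB, 11 GB left
disk 6: place 16 GB, 48 GB left
disk 6: place 17 GB, 31 GB left
disk 7: place 62 GB, 2 GB left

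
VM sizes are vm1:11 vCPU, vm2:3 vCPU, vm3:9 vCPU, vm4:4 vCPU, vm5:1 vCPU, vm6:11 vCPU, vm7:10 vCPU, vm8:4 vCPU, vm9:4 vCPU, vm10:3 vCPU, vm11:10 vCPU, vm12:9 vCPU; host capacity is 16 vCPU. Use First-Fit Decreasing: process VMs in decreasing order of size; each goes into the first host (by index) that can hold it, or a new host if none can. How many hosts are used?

Sorted descending: 11, 11, 10, 10, 9, 9, 4, 4, 4, 3, 3, 1.
host 1: place 11 vCPU, 5 vCPU left
host 2: place 11 vCPU, 5 vCPU left
host 3: place 10 vCPU, 6 vCPU left
host 4: place 10 vCPU, 6 vCPU left
host 5: place 9 vCPU, 7 vCPU left
host 6: place 9 vCPU, 7 vCPU left
host 1: place 4 vCPU, 1 vCPU left
host 2: place 4 vCPU, 1 vCPU left
host 3: place 4 vCPU, 2 vCPU left
host 4: place 3 vCPU, 3 vCPU left
host 4: place 3 vCPU, 0 vCPU left
host 1: place 1 vCPU, 0 vCPU left
Final hosts: [11,4,1] [11,4] [10,4] [10,3,3] [9] [9].

6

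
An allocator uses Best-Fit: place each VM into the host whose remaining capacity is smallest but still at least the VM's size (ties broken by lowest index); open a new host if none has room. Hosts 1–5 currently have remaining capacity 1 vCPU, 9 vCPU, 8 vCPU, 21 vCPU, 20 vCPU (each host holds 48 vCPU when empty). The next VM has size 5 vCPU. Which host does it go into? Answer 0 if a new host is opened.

3

Hosts with room: host 2 (9 vCPU), host 3 (8 vCPU), host 4 (21 vCPU), host 5 (20 vCPU).
Tightest fit is host 3 with 8 vCPU free.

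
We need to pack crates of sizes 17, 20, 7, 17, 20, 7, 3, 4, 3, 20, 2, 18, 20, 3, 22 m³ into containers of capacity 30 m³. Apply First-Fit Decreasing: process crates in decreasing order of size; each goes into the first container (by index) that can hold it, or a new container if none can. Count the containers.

8

Sorted descending: 22, 20, 20, 20, 20, 18, 17, 17, 7, 7, 4, 3, 3, 3, 2.
container 1: place 22 m³, 8 m³ left
container 2: place 20 m³, 10 m³ left
container 3: place 20 m³, 10 m³ left
container 4: place 20 m³, 10 m³ left
container 5: place 20 m³, 10 m³ left
container 6: place 18 m³, 12 m³ left
container 7: place 17 m³, 13 m³ left
container 8: place 17 m³, 13 m³ left
container 1: place 7 m³, 1 m³ left
container 2: place 7 m³, 3 m³ left
container 3: place 4 m³, 6 m³ left
container 2: place 3 m³, 0 m³ left
container 3: place 3 m³, 3 m³ left
container 3: place 3 m³, 0 m³ left
container 4: place 2 m³, 8 m³ left
Final containers: [22,7] [20,7,3] [20,4,3,3] [20,2] [20] [18] [17] [17].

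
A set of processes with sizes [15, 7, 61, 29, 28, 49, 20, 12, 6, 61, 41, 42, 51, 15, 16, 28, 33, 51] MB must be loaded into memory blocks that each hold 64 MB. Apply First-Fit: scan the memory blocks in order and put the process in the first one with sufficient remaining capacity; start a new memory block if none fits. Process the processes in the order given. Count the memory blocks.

10 memory blocks

memory block 1: place 15 MB, 49 MB left
memory block 1: place 7 MB, 42 MB left
memory block 2: place 61 MB, 3 MB left
memory block 1: place 29 MB, 13 MB left
memory block 3: place 28 MB, 36 MB left
memory block 4: place 49 MB, 15 MB left
memory block 3: place 20 MB, 16 MB left
memory block 1: place 12 MB, 1 MB left
memory block 3: place 6 MB, 10 MB left
memory block 5: place 61 MB, 3 MB left
memory block 6: place 41 MB, 23 MB left
memory block 7: place 42 MB, 22 MB left
memory block 8: place 51 MB, 13 MB left
memory block 4: place 15 MB, 0 MB left
memory block 6: place 16 MB, 7 MB left
memory block 9: place 28 MB, 36 MB left
memory block 9: place 33 MB, 3 MB left
memory block 10: place 51 MB, 13 MB left
Final memory blocks: [15,7,29,12] [61] [28,20,6] [49,15] [61] [41,16] [42] [51] [28,33] [51].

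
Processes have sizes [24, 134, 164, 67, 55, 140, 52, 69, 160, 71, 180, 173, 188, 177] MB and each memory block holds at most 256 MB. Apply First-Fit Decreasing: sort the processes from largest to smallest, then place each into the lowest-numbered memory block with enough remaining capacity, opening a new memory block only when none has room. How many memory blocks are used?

Sorted descending: 188, 180, 177, 173, 164, 160, 140, 134, 71, 69, 67, 55, 52, 24.
memory block 1: place 188 MB, 68 MB left
memory block 2: place 180 MB, 76 MB left
memory block 3: place 177 MB, 79 MB left
memory block 4: place 173 MB, 83 MB left
memory block 5: place 164 MB, 92 MB left
memory block 6: place 160 MB, 96 MB left
memory block 7: place 140 MB, 116 MB left
memory block 8: place 134 MB, 122 MB left
memory block 2: place 71 MB, 5 MB left
memory block 3: place 69 MB, 10 MB left
memory block 1: place 67 MB, 1 MB left
memory block 4: place 55 MB, 28 MB left
memory block 5: place 52 MB, 40 MB left
memory block 4: place 24 MB, 4 MB left
Final memory blocks: [188,67] [180,71] [177,69] [173,55,24] [164,52] [160] [140] [134].

8 memory blocks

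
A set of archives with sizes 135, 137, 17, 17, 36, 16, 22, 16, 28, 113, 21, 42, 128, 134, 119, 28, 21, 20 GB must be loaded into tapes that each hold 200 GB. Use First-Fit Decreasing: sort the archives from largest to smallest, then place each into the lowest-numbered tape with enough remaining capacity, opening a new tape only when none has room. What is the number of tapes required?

Sorted descending: 137, 135, 134, 128, 119, 113, 42, 36, 28, 28, 22, 21, 21, 20, 17, 17, 16, 16.
Put 137 GB in tape 1; 63 GB remain.
Put 135 GB in tape 2; 65 GB remain.
Put 134 GB in tape 3; 66 GB remain.
Put 128 GB in tape 4; 72 GB remain.
Put 119 GB in tape 5; 81 GB remain.
Put 113 GB in tape 6; 87 GB remain.
Put 42 GB in tape 1; 21 GB remain.
Put 36 GB in tape 2; 29 GB remain.
Put 28 GB in tape 2; 1 GB remain.
Put 28 GB in tape 3; 38 GB remain.
Put 22 GB in tape 3; 16 GB remain.
Put 21 GB in tape 1; 0 GB remain.
Put 21 GB in tape 4; 51 GB remain.
Put 20 GB in tape 4; 31 GB remain.
Put 17 GB in tape 4; 14 GB remain.
Put 17 GB in tape 5; 64 GB remain.
Put 16 GB in tape 3; 0 GB remain.
Put 16 GB in tape 5; 48 GB remain.
Final tapes: [137,42,21] [135,36,28] [134,28,22,16] [128,21,20,17] [119,17,16] [113].

6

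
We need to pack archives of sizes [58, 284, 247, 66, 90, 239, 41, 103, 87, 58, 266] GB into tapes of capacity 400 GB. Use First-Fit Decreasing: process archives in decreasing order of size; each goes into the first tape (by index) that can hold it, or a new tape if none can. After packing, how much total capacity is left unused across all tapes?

Sorted descending: 284, 266, 247, 239, 103, 90, 87, 66, 58, 58, 41.
tape 1: place 284 GB, 116 GB left
tape 2: place 266 GB, 134 GB left
tape 3: place 247 GB, 153 GB left
tape 4: place 239 GB, 161 GB left
tape 1: place 103 GB, 13 GB left
tape 2: place 90 GB, 44 GB left
tape 3: place 87 GB, 66 GB left
tape 3: place 66 GB, 0 GB left
tape 4: place 58 GB, 103 GB left
tape 4: place 58 GB, 45 GB left
tape 2: place 41 GB, 3 GB left
4 tapes × 400 GB = 1600 GB; used 1539 GB; unused 61 GB.

61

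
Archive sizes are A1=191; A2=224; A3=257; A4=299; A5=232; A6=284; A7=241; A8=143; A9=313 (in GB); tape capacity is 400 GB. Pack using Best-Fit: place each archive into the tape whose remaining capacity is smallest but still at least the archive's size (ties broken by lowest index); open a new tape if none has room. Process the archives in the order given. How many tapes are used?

tape 1: place A1 (191 GB), 209 GB left
tape 2: place A2 (224 GB), 176 GB left
tape 3: place A3 (257 GB), 143 GB left
tape 4: place A4 (299 GB), 101 GB left
tape 5: place A5 (232 GB), 168 GB left
tape 6: place A6 (284 GB), 116 GB left
tape 7: place A7 (241 GB), 159 GB left
tape 3: place A8 (143 GB), 0 GB left
tape 8: place A9 (313 GB), 87 GB left

8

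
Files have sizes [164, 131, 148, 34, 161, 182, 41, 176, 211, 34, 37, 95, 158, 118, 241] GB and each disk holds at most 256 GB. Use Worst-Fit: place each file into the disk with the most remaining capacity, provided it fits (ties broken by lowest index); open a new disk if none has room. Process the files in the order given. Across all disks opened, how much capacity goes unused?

disk 1: place 164 GB, 92 GB left
disk 2: place 131 GB, 125 GB left
disk 3: place 148 GB, 108 GB left
disk 2: place 34 GB, 91 GB left
disk 4: place 161 GB, 95 GB left
disk 5: place 182 GB, 74 GB left
disk 3: place 41 GB, 67 GB left
disk 6: place 176 GB, 80 GB left
disk 7: place 211 GB, 45 GB left
disk 4: place 34 GB, 61 GB left
disk 1: place 37 GB, 55 GB left
disk 8: place 95 GB, 161 GB left
disk 8: place 158 GB, 3 GB left
disk 9: place 118 GB, 138 GB left
disk 10: place 241 GB, 15 GB left
10 disks × 256 GB = 2560 GB; used 1931 GB; unused 629 GB.

629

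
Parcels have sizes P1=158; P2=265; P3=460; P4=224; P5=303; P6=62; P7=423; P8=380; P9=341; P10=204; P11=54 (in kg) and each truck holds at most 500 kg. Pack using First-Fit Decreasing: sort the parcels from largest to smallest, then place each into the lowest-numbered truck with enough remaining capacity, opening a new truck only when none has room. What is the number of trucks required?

Sorted descending: 460, 423, 380, 341, 303, 265, 224, 204, 158, 62, 54.
460 kg → truck 1 (remaining 40 kg)
423 kg → truck 2 (remaining 77 kg)
380 kg → truck 3 (remaining 120 kg)
341 kg → truck 4 (remaining 159 kg)
303 kg → truck 5 (remaining 197 kg)
265 kg → truck 6 (remaining 235 kg)
224 kg → truck 6 (remaining 11 kg)
204 kg → truck 7 (remaining 296 kg)
158 kg → truck 4 (remaining 1 kg)
62 kg → truck 2 (remaining 15 kg)
54 kg → truck 3 (remaining 66 kg)
Final trucks: [460] [423,62] [380,54] [341,158] [303] [265,224] [204].

7 trucks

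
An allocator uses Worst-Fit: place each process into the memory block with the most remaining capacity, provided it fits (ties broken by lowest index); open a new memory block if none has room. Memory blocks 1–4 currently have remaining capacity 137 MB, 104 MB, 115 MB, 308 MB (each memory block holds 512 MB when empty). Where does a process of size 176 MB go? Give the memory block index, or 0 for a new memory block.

Memory blocks with room: memory block 4 (308 MB).
Most room is memory block 4 with 308 MB free.

4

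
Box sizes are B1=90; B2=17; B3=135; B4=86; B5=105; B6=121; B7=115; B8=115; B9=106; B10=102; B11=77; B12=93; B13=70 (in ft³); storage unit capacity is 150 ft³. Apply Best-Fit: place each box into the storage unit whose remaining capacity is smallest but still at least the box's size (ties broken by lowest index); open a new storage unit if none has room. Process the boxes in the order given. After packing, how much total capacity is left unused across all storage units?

418

Put B1 (90 ft³) in storage unit 1; 60 ft³ remain.
Put B2 (17 ft³) in storage unit 1; 43 ft³ remain.
Put B3 (135 ft³) in storage unit 2; 15 ft³ remain.
Put B4 (86 ft³) in storage unit 3; 64 ft³ remain.
Put B5 (105 ft³) in storage unit 4; 45 ft³ remain.
Put B6 (121 ft³) in storage unit 5; 29 ft³ remain.
Put B7 (115 ft³) in storage unit 6; 35 ft³ remain.
Put B8 (115 ft³) in storage unit 7; 35 ft³ remain.
Put B9 (106 ft³) in storage unit 8; 44 ft³ remain.
Put B10 (102 ft³) in storage unit 9; 48 ft³ remain.
Put B11 (77 ft³) in storage unit 10; 73 ft³ remain.
Put B12 (93 ft³) in storage unit 11; 57 ft³ remain.
Put B13 (70 ft³) in storage unit 10; 3 ft³ remain.
11 storage units × 150 ft³ = 1650 ft³; used 1232 ft³; unused 418 ft³.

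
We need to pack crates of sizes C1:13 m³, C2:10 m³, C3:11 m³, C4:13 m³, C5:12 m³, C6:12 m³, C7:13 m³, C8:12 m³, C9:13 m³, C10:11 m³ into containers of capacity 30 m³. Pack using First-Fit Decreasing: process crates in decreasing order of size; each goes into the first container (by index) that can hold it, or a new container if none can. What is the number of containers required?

Sorted descending: 13, 13, 13, 13, 12, 12, 12, 11, 11, 10.
Put 13 m³ in container 1; 17 m³ remain.
Put 13 m³ in container 1; 4 m³ remain.
Put 13 m³ in container 2; 17 m³ remain.
Put 13 m³ in container 2; 4 m³ remain.
Put 12 m³ in container 3; 18 m³ remain.
Put 12 m³ in container 3; 6 m³ remain.
Put 12 m³ in container 4; 18 m³ remain.
Put 11 m³ in container 4; 7 m³ remain.
Put 11 m³ in container 5; 19 m³ remain.
Put 10 m³ in container 5; 9 m³ remain.

5 containers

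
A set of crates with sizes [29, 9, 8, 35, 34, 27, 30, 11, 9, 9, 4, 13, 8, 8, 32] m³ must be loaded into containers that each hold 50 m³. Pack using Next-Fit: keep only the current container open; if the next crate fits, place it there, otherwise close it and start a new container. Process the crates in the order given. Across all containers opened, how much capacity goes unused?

84

Put 29 m³ in container 1; 21 m³ remain.
Put 9 m³ in container 1; 12 m³ remain.
Put 8 m³ in container 1; 4 m³ remain.
Put 35 m³ in container 2; 15 m³ remain.
Put 34 m³ in container 3; 16 m³ remain.
Put 27 m³ in container 4; 23 m³ remain.
Put 30 m³ in container 5; 20 m³ remain.
Put 11 m³ in container 5; 9 m³ remain.
Put 9 m³ in container 5; 0 m³ remain.
Put 9 m³ in container 6; 41 m³ remain.
Put 4 m³ in container 6; 37 m³ remain.
Put 13 m³ in container 6; 24 m³ remain.
Put 8 m³ in container 6; 16 m³ remain.
Put 8 m³ in container 6; 8 m³ remain.
Put 32 m³ in container 7; 18 m³ remain.
7 containers × 50 m³ = 350 m³; used 266 m³; unused 84 m³.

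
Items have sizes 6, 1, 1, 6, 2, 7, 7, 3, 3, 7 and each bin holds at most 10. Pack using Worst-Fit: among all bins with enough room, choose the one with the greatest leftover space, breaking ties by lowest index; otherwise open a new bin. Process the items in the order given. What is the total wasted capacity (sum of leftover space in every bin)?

7

bin 1: place 6, 4 left
bin 1: place 1, 3 left
bin 1: place 1, 2 left
bin 2: place 6, 4 left
bin 2: place 2, 2 left
bin 3: place 7, 3 left
bin 4: place 7, 3 left
bin 3: place 3, 0 left
bin 4: place 3, 0 left
bin 5: place 7, 3 left
5 bins × 10 = 50; used 43; unused 7.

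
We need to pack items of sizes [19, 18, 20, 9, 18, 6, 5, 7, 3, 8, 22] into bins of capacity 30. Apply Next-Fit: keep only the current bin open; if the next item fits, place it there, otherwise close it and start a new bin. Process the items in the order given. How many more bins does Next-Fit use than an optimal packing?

1

Next-Fit: [19] [18] [20,9] [18,6,5] [7,3,8] [22] → 6 bins.
Total size 135; any packing needs at least ⌈135/30⌉ = 5 bins.
An optimal packing achieves that bound: [22,8] [20,9] [19,7,3] [18,6,5] [18] → 5 bins.
Excess: 6 − 5 = 1.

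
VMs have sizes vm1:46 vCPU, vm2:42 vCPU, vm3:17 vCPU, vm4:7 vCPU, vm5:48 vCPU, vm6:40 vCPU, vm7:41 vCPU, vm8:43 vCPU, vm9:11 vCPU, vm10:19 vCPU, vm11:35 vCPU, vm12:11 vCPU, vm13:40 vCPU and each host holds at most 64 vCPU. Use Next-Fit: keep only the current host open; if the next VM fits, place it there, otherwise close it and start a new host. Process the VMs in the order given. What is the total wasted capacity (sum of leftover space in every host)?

112

host 1: place vm1 (46 vCPU), 18 vCPU left
host 2: place vm2 (42 vCPU), 22 vCPU left
host 2: place vm3 (17 vCPU), 5 vCPU left
host 3: place vm4 (7 vCPU), 57 vCPU left
host 3: place vm5 (48 vCPU), 9 vCPU left
host 4: place vm6 (40 vCPU), 24 vCPU left
host 5: place vm7 (41 vCPU), 23 vCPU left
host 6: place vm8 (43 vCPU), 21 vCPU left
host 6: place vm9 (11 vCPU), 10 vCPU left
host 7: place vm10 (19 vCPU), 45 vCPU left
host 7: place vm11 (35 vCPU), 10 vCPU left
host 8: place vm12 (11 vCPU), 53 vCPU left
host 8: place vm13 (40 vCPU), 13 vCPU left
8 hosts × 64 vCPU = 512 vCPU; used 400 vCPU; unused 112 vCPU.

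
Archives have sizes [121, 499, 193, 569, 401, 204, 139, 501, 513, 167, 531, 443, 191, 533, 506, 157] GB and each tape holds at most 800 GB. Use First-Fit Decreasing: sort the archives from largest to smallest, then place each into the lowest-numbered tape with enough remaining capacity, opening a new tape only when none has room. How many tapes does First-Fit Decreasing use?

9

Sorted descending: 569, 533, 531, 513, 506, 501, 499, 443, 401, 204, 193, 191, 167, 157, 139, 121.
tape 1: place 569 GB, 231 GB left
tape 2: place 533 GB, 267 GB left
tape 3: place 531 GB, 269 GB left
tape 4: place 513 GB, 287 GB left
tape 5: place 506 GB, 294 GB left
tape 6: place 501 GB, 299 GB left
tape 7: place 499 GB, 301 GB left
tape 8: place 443 GB, 357 GB left
tape 9: place 401 GB, 399 GB left
tape 1: place 204 GB, 27 GB left
tape 2: place 193 GB, 74 GB left
tape 3: place 191 GB, 78 GB left
tape 4: place 167 GB, 120 GB left
tape 5: place 157 GB, 137 GB left
tape 6: place 139 GB, 160 GB left
tape 5: place 121 GB, 16 GB left
Final tapes: [569,204] [533,193] [531,191] [513,167] [506,157,121] [501,139] [499] [443] [401].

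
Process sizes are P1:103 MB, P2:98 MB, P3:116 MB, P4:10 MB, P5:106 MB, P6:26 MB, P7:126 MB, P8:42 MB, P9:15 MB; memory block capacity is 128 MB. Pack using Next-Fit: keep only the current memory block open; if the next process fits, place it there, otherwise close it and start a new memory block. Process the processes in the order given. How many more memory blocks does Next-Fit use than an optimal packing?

1

Next-Fit: [103] [98] [116,10] [106] [26] [126] [42,15] → 7 memory blocks.
Total size 642 MB; any packing needs at least ⌈642/128⌉ = 6 memory blocks.
An optimal packing achieves that bound: [126] [116,10] [106,15] [103] [98,26] [42] → 6 memory blocks.
Excess: 7 − 6 = 1.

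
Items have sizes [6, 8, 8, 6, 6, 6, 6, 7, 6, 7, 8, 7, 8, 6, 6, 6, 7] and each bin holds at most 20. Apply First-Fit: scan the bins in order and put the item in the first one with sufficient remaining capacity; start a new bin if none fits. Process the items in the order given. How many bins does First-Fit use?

7 bins

6 → bin 1 (remaining 14)
8 → bin 1 (remaining 6)
8 → bin 2 (remaining 12)
6 → bin 1 (remaining 0)
6 → bin 2 (remaining 6)
6 → bin 2 (remaining 0)
6 → bin 3 (remaining 14)
7 → bin 3 (remaining 7)
6 → bin 3 (remaining 1)
7 → bin 4 (remaining 13)
8 → bin 4 (remaining 5)
7 → bin 5 (remaining 13)
8 → bin 5 (remaining 5)
6 → bin 6 (remaining 14)
6 → bin 6 (remaining 8)
6 → bin 6 (remaining 2)
7 → bin 7 (remaining 13)
Final bins: [6,8,6] [8,6,6] [6,7,6] [7,8] [7,8] [6,6,6] [7].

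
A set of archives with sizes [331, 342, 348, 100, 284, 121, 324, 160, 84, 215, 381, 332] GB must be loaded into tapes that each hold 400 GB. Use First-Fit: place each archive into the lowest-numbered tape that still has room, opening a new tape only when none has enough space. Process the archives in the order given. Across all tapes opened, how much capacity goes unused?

578

331 GB → tape 1 (remaining 69 GB)
342 GB → tape 2 (remaining 58 GB)
348 GB → tape 3 (remaining 52 GB)
100 GB → tape 4 (remaining 300 GB)
284 GB → tape 4 (remaining 16 GB)
121 GB → tape 5 (remaining 279 GB)
324 GB → tape 6 (remaining 76 GB)
160 GB → tape 5 (remaining 119 GB)
84 GB → tape 5 (remaining 35 GB)
215 GB → tape 7 (remaining 185 GB)
381 GB → tape 8 (remaining 19 GB)
332 GB → tape 9 (remaining 68 GB)
9 tapes × 400 GB = 3600 GB; used 3022 GB; unused 578 GB.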